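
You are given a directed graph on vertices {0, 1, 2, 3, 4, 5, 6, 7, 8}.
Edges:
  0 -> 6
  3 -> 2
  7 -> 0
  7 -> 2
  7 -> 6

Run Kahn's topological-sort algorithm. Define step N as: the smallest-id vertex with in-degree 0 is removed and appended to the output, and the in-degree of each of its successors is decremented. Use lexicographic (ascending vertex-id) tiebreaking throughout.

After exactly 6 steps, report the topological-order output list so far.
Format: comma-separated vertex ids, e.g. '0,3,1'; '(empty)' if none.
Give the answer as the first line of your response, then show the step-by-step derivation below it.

1,3,4,5,7,0

step 1: output 1; order=[1]; indeg=(1,0,2,0,0,0,2,0,0)
step 2: output 3; order=[1,3]; indeg=(1,0,1,0,0,0,2,0,0)
step 3: output 4; order=[1,3,4]; indeg=(1,0,1,0,0,0,2,0,0)
step 4: output 5; order=[1,3,4,5]; indeg=(1,0,1,0,0,0,2,0,0)
step 5: output 7; order=[1,3,4,5,7]; indeg=(0,0,0,0,0,0,1,0,0)
step 6: output 0; order=[1,3,4,5,7,0]; indeg=(0,0,0,0,0,0,0,0,0)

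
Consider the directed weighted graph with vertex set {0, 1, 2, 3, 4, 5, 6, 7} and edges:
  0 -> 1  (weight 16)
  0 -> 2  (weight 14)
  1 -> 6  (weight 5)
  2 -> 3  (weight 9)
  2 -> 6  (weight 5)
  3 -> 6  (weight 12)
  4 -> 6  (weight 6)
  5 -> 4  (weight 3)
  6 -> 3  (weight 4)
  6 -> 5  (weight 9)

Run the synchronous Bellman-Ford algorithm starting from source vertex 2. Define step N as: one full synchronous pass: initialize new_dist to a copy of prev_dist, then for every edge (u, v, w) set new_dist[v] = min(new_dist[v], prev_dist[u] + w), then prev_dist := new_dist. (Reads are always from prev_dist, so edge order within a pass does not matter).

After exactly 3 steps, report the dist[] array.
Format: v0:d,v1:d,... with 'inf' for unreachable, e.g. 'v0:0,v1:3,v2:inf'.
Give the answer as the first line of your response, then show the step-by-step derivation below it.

v0:inf,v1:inf,v2:0,v3:9,v4:17,v5:14,v6:5,v7:inf

step 1: dist = v0:inf,v1:inf,v2:0,v3:9,v4:inf,v5:inf,v6:5,v7:inf
step 2: dist = v0:inf,v1:inf,v2:0,v3:9,v4:inf,v5:14,v6:5,v7:inf
step 3: dist = v0:inf,v1:inf,v2:0,v3:9,v4:17,v5:14,v6:5,v7:inf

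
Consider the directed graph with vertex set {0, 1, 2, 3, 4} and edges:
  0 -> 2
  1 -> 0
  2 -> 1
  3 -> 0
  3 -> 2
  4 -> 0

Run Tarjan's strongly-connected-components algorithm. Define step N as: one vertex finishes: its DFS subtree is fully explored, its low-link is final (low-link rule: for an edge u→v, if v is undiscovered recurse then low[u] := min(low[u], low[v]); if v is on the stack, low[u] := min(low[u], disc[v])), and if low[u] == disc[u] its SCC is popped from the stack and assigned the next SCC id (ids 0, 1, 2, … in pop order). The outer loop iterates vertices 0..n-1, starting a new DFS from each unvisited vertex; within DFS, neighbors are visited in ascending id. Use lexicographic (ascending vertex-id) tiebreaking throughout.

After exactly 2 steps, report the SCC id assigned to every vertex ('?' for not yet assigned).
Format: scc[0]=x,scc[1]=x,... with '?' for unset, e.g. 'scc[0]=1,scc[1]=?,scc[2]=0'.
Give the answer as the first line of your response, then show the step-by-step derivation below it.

scc[0]=?,scc[1]=?,scc[2]=?,scc[3]=?,scc[4]=?

step 1: low=(low[0]=0,low[1]=0,low[2]=1,low[3]=?,low[4]=?); scc=(scc[0]=?,scc[1]=?,scc[2]=?,scc[3]=?,scc[4]=?)
step 2: low=(low[0]=0,low[1]=0,low[2]=0,low[3]=?,low[4]=?); scc=(scc[0]=?,scc[1]=?,scc[2]=?,scc[3]=?,scc[4]=?)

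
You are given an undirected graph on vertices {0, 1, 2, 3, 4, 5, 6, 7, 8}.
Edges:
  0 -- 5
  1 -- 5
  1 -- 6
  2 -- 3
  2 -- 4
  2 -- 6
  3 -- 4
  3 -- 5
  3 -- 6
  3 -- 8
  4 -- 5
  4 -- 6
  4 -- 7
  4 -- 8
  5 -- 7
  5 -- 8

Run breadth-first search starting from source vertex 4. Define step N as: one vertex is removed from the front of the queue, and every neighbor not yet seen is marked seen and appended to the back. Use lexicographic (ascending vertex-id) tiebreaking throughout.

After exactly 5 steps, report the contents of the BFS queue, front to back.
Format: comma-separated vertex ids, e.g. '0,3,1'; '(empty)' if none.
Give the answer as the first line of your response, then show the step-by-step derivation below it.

7,8,0,1

step 1: dequeue 4; queue=[2,3,5,6,7,8]; order=4
step 2: dequeue 2; queue=[3,5,6,7,8]; order=4,2
step 3: dequeue 3; queue=[5,6,7,8]; order=4,2,3
step 4: dequeue 5; queue=[6,7,8,0,1]; order=4,2,3,5
step 5: dequeue 6; queue=[7,8,0,1]; order=4,2,3,5,6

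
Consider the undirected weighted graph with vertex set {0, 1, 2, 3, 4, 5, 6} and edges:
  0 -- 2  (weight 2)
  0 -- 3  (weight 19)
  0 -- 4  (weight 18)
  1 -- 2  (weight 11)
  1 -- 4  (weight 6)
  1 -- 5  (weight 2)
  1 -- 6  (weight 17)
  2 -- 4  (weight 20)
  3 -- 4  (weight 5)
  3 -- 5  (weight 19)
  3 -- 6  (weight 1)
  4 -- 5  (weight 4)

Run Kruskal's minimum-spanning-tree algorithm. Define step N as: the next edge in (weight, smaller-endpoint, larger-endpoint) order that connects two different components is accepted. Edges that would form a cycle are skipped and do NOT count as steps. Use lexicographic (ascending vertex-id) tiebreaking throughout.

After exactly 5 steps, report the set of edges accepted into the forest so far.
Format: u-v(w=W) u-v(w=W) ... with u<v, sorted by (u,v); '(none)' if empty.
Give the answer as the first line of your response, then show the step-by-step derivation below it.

0-2(w=2) 1-5(w=2) 3-4(w=5) 3-6(w=1) 4-5(w=4)

step 1: add edge 3-6 (w=1); MST = {3-6(w=1)}
step 2: add edge 0-2 (w=2); MST = {0-2(w=2) 3-6(w=1)}
step 3: add edge 1-5 (w=2); MST = {0-2(w=2) 1-5(w=2) 3-6(w=1)}
step 4: add edge 4-5 (w=4); MST = {0-2(w=2) 1-5(w=2) 3-6(w=1) 4-5(w=4)}
step 5: add edge 3-4 (w=5); MST = {0-2(w=2) 1-5(w=2) 3-4(w=5) 3-6(w=1) 4-5(w=4)}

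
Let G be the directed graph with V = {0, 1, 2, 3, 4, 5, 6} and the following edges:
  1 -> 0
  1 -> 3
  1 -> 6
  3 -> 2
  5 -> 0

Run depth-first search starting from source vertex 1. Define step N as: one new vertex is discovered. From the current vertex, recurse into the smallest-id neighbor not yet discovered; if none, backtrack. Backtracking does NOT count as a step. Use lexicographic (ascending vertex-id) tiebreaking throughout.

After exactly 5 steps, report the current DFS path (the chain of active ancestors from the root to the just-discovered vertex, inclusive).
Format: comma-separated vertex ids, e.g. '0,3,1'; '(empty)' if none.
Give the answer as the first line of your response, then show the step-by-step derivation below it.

1,6

step 1: discover 1; path=1; order=1
step 2: discover 0; path=1>0; order=1,0
step 3: discover 3; path=1>3; order=1,0,3
step 4: discover 2; path=1>3>2; order=1,0,3,2
step 5: discover 6; path=1>6; order=1,0,3,2,6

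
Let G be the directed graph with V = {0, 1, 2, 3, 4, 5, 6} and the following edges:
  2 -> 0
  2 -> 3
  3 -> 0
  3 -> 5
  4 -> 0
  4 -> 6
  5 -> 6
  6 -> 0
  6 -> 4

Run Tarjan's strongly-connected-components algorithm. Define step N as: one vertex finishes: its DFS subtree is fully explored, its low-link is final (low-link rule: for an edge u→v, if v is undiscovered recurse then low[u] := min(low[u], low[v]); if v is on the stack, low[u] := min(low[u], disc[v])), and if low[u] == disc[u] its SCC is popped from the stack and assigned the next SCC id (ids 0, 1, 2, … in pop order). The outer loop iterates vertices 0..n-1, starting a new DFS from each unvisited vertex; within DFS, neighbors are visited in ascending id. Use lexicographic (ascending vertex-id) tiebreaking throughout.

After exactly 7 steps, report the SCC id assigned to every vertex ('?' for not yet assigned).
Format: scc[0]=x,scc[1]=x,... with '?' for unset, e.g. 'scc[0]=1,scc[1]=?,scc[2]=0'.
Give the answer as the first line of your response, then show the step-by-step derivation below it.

scc[0]=0,scc[1]=1,scc[2]=5,scc[3]=4,scc[4]=2,scc[5]=3,scc[6]=2

step 1: low=(low[0]=0,low[1]=?,low[2]=?,low[3]=?,low[4]=?,low[5]=?,low[6]=?); scc=(scc[0]=0,scc[1]=?,scc[2]=?,scc[3]=?,scc[4]=?,scc[5]=?,scc[6]=?)
step 2: low=(low[0]=0,low[1]=1,low[2]=?,low[3]=?,low[4]=?,low[5]=?,low[6]=?); scc=(scc[0]=0,scc[1]=1,scc[2]=?,scc[3]=?,scc[4]=?,scc[5]=?,scc[6]=?)
step 3: low=(low[0]=0,low[1]=1,low[2]=2,low[3]=3,low[4]=5,low[5]=4,low[6]=5); scc=(scc[0]=0,scc[1]=1,scc[2]=?,scc[3]=?,scc[4]=?,scc[5]=?,scc[6]=?)
step 4: low=(low[0]=0,low[1]=1,low[2]=2,low[3]=3,low[4]=5,low[5]=4,low[6]=5); scc=(scc[0]=0,scc[1]=1,scc[2]=?,scc[3]=?,scc[4]=2,scc[5]=?,scc[6]=2)
step 5: low=(low[0]=0,low[1]=1,low[2]=2,low[3]=3,low[4]=5,low[5]=4,low[6]=5); scc=(scc[0]=0,scc[1]=1,scc[2]=?,scc[3]=?,scc[4]=2,scc[5]=3,scc[6]=2)
step 6: low=(low[0]=0,low[1]=1,low[2]=2,low[3]=3,low[4]=5,low[5]=4,low[6]=5); scc=(scc[0]=0,scc[1]=1,scc[2]=?,scc[3]=4,scc[4]=2,scc[5]=3,scc[6]=2)
step 7: low=(low[0]=0,low[1]=1,low[2]=2,low[3]=3,low[4]=5,low[5]=4,low[6]=5); scc=(scc[0]=0,scc[1]=1,scc[2]=5,scc[3]=4,scc[4]=2,scc[5]=3,scc[6]=2)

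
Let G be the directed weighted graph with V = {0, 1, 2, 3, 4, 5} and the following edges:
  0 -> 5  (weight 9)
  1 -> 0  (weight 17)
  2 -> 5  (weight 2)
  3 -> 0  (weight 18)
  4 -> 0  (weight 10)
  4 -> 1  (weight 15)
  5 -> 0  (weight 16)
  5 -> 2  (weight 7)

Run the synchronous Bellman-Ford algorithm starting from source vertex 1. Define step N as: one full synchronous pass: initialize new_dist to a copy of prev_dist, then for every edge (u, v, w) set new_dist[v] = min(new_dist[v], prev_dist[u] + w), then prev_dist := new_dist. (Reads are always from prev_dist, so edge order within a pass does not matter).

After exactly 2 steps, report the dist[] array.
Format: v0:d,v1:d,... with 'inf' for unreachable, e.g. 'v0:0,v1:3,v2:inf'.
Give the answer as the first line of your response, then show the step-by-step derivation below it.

v0:17,v1:0,v2:inf,v3:inf,v4:inf,v5:26

step 1: dist = v0:17,v1:0,v2:inf,v3:inf,v4:inf,v5:inf
step 2: dist = v0:17,v1:0,v2:inf,v3:inf,v4:inf,v5:26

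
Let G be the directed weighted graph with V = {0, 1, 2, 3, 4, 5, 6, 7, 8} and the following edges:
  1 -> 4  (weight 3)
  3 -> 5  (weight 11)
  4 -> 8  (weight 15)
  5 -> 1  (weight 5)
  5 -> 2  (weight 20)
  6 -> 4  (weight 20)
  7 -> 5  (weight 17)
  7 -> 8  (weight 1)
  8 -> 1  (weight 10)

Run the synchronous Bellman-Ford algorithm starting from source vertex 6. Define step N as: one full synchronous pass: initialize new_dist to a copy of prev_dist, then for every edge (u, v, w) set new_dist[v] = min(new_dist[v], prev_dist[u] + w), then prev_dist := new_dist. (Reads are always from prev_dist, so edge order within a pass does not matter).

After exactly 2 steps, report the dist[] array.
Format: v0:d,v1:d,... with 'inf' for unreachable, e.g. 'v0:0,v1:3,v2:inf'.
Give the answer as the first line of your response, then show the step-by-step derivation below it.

v0:inf,v1:inf,v2:inf,v3:inf,v4:20,v5:inf,v6:0,v7:inf,v8:35

step 1: dist = v0:inf,v1:inf,v2:inf,v3:inf,v4:20,v5:inf,v6:0,v7:inf,v8:inf
step 2: dist = v0:inf,v1:inf,v2:inf,v3:inf,v4:20,v5:inf,v6:0,v7:inf,v8:35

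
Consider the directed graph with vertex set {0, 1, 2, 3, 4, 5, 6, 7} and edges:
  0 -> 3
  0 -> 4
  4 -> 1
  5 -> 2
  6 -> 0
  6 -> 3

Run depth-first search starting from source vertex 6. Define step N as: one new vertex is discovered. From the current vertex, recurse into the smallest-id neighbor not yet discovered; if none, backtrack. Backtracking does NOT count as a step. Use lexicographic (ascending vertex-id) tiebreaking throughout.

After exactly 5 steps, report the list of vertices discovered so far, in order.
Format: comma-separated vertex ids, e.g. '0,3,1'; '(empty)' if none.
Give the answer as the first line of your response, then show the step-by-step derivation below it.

6,0,3,4,1

step 1: discover 6; path=6; order=6
step 2: discover 0; path=6>0; order=6,0
step 3: discover 3; path=6>0>3; order=6,0,3
step 4: discover 4; path=6>0>4; order=6,0,3,4
step 5: discover 1; path=6>0>4>1; order=6,0,3,4,1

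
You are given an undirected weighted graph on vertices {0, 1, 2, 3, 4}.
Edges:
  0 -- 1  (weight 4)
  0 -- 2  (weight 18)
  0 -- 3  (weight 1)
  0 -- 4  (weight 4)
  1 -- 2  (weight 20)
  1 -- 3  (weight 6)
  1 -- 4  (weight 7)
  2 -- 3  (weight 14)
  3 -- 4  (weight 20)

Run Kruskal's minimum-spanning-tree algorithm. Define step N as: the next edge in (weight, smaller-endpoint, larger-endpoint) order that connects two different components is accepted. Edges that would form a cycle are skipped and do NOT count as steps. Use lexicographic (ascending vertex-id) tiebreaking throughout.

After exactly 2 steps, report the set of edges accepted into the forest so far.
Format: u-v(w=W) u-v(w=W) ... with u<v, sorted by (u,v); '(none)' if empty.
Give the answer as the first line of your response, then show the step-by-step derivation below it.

0-1(w=4) 0-3(w=1)

step 1: add edge 0-3 (w=1); MST = {0-3(w=1)}
step 2: add edge 0-1 (w=4); MST = {0-1(w=4) 0-3(w=1)}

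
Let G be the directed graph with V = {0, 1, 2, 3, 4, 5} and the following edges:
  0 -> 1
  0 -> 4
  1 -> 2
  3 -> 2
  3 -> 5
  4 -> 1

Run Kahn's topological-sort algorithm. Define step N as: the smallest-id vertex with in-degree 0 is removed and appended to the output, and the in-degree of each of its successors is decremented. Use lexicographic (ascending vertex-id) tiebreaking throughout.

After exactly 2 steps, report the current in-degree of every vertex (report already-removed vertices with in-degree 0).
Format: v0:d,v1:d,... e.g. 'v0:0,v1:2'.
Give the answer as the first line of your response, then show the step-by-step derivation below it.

v0:0,v1:1,v2:1,v3:0,v4:0,v5:0

step 1: output 0; order=[0]; indeg=(0,1,2,0,0,1)
step 2: output 3; order=[0,3]; indeg=(0,1,1,0,0,0)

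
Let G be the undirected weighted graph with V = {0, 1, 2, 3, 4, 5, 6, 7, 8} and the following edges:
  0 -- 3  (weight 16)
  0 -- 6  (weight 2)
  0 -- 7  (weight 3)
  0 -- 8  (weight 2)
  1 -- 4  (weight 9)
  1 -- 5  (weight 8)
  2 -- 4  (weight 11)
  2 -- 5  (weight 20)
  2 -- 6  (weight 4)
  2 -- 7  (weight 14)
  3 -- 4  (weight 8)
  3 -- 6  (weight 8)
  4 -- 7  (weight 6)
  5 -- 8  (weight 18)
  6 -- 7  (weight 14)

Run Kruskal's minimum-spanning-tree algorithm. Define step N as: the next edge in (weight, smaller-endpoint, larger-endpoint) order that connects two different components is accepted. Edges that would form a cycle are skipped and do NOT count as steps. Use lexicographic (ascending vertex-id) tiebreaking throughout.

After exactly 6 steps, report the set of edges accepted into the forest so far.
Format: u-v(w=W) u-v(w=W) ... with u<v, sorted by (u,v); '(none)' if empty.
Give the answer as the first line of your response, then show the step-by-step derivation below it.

0-6(w=2) 0-7(w=3) 0-8(w=2) 1-5(w=8) 2-6(w=4) 4-7(w=6)

step 1: add edge 0-6 (w=2); MST = {0-6(w=2)}
step 2: add edge 0-8 (w=2); MST = {0-6(w=2) 0-8(w=2)}
step 3: add edge 0-7 (w=3); MST = {0-6(w=2) 0-7(w=3) 0-8(w=2)}
step 4: add edge 2-6 (w=4); MST = {0-6(w=2) 0-7(w=3) 0-8(w=2) 2-6(w=4)}
step 5: add edge 4-7 (w=6); MST = {0-6(w=2) 0-7(w=3) 0-8(w=2) 2-6(w=4) 4-7(w=6)}
step 6: add edge 1-5 (w=8); MST = {0-6(w=2) 0-7(w=3) 0-8(w=2) 1-5(w=8) 2-6(w=4) 4-7(w=6)}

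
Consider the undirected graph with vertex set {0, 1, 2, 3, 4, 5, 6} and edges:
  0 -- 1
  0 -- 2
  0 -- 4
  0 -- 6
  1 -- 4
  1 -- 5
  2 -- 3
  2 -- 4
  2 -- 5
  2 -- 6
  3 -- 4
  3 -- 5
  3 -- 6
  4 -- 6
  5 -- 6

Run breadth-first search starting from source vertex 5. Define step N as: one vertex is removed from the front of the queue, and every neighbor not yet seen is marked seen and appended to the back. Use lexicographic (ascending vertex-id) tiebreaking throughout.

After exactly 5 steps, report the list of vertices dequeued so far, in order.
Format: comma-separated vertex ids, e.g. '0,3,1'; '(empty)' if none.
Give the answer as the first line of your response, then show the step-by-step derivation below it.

5,1,2,3,6

step 1: dequeue 5; queue=[1,2,3,6]; order=5
step 2: dequeue 1; queue=[2,3,6,0,4]; order=5,1
step 3: dequeue 2; queue=[3,6,0,4]; order=5,1,2
step 4: dequeue 3; queue=[6,0,4]; order=5,1,2,3
step 5: dequeue 6; queue=[0,4]; order=5,1,2,3,6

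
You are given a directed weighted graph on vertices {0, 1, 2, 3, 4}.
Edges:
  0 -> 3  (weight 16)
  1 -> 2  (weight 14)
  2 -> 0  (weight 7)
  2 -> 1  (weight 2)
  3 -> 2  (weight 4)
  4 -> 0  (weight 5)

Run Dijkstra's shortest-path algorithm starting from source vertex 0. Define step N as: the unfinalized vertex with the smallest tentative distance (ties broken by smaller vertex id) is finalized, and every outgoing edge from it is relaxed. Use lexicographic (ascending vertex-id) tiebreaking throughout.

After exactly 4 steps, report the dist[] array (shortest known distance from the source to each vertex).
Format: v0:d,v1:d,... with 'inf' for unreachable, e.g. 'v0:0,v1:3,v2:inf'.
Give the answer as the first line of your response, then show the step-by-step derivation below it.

v0:0,v1:22,v2:20,v3:16,v4:inf

step 1: dist = v0:0,v1:inf,v2:inf,v3:16,v4:inf
step 2: dist = v0:0,v1:inf,v2:20,v3:16,v4:inf
step 3: dist = v0:0,v1:22,v2:20,v3:16,v4:inf
step 4: dist = v0:0,v1:22,v2:20,v3:16,v4:inf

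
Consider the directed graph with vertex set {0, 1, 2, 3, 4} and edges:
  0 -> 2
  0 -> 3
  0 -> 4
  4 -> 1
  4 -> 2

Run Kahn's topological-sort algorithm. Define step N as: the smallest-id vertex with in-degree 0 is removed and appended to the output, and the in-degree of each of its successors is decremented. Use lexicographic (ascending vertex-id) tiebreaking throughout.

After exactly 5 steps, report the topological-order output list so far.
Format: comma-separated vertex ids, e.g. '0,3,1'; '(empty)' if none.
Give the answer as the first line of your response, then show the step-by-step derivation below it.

0,3,4,1,2

step 1: output 0; order=[0]; indeg=(0,1,1,0,0)
step 2: output 3; order=[0,3]; indeg=(0,1,1,0,0)
step 3: output 4; order=[0,3,4]; indeg=(0,0,0,0,0)
step 4: output 1; order=[0,3,4,1]; indeg=(0,0,0,0,0)
step 5: output 2; order=[0,3,4,1,2]; indeg=(0,0,0,0,0)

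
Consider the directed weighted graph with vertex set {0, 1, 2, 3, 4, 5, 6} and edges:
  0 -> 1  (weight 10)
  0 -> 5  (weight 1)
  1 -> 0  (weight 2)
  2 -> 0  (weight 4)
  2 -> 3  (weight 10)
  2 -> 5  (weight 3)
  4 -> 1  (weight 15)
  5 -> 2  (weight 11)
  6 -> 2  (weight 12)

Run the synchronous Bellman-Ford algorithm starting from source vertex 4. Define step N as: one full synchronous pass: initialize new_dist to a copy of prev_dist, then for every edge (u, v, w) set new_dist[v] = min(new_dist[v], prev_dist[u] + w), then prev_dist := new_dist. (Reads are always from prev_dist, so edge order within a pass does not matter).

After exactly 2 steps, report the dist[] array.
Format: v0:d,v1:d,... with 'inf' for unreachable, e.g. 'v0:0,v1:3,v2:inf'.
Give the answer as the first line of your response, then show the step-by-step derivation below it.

v0:17,v1:15,v2:inf,v3:inf,v4:0,v5:inf,v6:inf

step 1: dist = v0:inf,v1:15,v2:inf,v3:inf,v4:0,v5:inf,v6:inf
step 2: dist = v0:17,v1:15,v2:inf,v3:inf,v4:0,v5:inf,v6:inf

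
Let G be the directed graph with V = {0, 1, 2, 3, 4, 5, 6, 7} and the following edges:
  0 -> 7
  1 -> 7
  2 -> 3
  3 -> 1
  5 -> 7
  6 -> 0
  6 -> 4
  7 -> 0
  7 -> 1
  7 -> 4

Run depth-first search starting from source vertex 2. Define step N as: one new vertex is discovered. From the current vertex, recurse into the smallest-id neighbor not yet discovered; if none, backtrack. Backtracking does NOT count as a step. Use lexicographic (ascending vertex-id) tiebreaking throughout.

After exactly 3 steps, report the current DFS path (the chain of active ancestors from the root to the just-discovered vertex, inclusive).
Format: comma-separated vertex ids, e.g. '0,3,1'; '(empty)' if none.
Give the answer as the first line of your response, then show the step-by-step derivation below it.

2,3,1

step 1: discover 2; path=2; order=2
step 2: discover 3; path=2>3; order=2,3
step 3: discover 1; path=2>3>1; order=2,3,1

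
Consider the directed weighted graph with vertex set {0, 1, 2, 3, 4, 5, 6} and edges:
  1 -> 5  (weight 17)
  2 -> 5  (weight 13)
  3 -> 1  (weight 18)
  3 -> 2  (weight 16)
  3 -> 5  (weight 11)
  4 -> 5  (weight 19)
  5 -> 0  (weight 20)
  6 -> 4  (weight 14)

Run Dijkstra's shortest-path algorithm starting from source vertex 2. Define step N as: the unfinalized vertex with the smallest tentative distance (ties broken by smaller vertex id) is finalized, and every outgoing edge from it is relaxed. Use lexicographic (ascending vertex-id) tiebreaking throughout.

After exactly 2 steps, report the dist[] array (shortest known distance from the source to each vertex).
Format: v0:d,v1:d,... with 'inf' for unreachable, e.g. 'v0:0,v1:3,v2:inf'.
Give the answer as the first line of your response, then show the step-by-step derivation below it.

v0:33,v1:inf,v2:0,v3:inf,v4:inf,v5:13,v6:inf

step 1: dist = v0:inf,v1:inf,v2:0,v3:inf,v4:inf,v5:13,v6:inf
step 2: dist = v0:33,v1:inf,v2:0,v3:inf,v4:inf,v5:13,v6:inf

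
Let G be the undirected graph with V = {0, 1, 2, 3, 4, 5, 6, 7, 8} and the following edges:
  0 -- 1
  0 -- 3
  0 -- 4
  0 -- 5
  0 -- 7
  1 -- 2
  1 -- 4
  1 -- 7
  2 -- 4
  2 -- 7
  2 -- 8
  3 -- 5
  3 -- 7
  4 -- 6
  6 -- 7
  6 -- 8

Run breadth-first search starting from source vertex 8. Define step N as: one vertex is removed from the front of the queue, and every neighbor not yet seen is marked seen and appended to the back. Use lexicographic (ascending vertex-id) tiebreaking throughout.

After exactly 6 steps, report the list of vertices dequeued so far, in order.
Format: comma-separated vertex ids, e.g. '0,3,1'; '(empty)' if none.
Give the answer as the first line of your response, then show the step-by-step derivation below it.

8,2,6,1,4,7

step 1: dequeue 8; queue=[2,6]; order=8
step 2: dequeue 2; queue=[6,1,4,7]; order=8,2
step 3: dequeue 6; queue=[1,4,7]; order=8,2,6
step 4: dequeue 1; queue=[4,7,0]; order=8,2,6,1
step 5: dequeue 4; queue=[7,0]; order=8,2,6,1,4
step 6: dequeue 7; queue=[0,3]; order=8,2,6,1,4,7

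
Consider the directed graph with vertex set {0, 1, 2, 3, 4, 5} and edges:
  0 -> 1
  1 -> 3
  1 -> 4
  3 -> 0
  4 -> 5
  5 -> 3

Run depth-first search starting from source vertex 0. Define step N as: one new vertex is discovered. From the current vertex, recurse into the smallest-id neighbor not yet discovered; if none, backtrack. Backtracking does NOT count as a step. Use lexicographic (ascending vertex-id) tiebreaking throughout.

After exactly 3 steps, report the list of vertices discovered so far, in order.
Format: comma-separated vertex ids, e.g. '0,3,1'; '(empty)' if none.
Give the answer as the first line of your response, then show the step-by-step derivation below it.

0,1,3

step 1: discover 0; path=0; order=0
step 2: discover 1; path=0>1; order=0,1
step 3: discover 3; path=0>1>3; order=0,1,3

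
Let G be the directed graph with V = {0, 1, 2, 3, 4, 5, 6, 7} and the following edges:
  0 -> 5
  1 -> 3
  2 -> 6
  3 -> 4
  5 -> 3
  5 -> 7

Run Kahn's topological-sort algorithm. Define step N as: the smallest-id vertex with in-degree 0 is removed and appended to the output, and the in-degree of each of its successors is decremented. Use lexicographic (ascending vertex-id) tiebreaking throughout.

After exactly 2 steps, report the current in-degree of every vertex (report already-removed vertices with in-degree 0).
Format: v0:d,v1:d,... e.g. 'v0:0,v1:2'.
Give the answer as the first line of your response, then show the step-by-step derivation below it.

v0:0,v1:0,v2:0,v3:1,v4:1,v5:0,v6:1,v7:1

step 1: output 0; order=[0]; indeg=(0,0,0,2,1,0,1,1)
step 2: output 1; order=[0,1]; indeg=(0,0,0,1,1,0,1,1)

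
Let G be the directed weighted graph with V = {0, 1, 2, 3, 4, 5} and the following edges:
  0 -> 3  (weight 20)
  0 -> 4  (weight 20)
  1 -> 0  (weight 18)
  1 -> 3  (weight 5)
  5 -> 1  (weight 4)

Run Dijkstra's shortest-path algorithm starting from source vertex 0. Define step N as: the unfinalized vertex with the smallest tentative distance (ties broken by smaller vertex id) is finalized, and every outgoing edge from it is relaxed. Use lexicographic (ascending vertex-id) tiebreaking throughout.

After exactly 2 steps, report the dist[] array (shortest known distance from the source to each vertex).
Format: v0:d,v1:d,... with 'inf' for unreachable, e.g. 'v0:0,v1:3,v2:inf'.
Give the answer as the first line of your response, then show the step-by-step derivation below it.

v0:0,v1:inf,v2:inf,v3:20,v4:20,v5:inf

step 1: dist = v0:0,v1:inf,v2:inf,v3:20,v4:20,v5:inf
step 2: dist = v0:0,v1:inf,v2:inf,v3:20,v4:20,v5:inf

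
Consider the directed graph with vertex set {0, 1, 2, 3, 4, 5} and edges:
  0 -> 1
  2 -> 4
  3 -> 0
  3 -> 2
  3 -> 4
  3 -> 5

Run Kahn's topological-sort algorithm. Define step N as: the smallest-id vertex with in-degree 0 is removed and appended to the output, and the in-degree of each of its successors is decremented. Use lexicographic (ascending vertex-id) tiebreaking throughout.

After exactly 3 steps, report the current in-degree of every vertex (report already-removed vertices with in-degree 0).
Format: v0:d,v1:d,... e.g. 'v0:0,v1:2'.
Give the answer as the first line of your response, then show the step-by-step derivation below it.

v0:0,v1:0,v2:0,v3:0,v4:1,v5:0

step 1: output 3; order=[3]; indeg=(0,1,0,0,1,0)
step 2: output 0; order=[3,0]; indeg=(0,0,0,0,1,0)
step 3: output 1; order=[3,0,1]; indeg=(0,0,0,0,1,0)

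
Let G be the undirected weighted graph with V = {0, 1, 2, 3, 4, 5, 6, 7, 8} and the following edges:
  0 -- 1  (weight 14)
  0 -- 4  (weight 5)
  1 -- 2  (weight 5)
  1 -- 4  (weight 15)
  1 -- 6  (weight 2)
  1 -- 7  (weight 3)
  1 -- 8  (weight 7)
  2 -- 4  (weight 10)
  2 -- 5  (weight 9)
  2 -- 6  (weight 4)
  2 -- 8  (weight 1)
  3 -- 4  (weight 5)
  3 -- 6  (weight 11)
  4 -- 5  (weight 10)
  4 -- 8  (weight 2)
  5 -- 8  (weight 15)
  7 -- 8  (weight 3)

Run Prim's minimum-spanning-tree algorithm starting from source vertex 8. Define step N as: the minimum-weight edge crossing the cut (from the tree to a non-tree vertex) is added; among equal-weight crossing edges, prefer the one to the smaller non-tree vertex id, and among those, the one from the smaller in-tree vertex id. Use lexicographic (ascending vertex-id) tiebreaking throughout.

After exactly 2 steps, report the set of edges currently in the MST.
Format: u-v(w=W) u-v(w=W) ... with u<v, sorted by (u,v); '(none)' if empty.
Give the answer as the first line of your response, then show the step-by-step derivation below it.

2-8(w=1) 4-8(w=2)

step 1: add edge 2-8 (w=1); MST = {2-8(w=1)}
step 2: add edge 4-8 (w=2); MST = {2-8(w=1) 4-8(w=2)}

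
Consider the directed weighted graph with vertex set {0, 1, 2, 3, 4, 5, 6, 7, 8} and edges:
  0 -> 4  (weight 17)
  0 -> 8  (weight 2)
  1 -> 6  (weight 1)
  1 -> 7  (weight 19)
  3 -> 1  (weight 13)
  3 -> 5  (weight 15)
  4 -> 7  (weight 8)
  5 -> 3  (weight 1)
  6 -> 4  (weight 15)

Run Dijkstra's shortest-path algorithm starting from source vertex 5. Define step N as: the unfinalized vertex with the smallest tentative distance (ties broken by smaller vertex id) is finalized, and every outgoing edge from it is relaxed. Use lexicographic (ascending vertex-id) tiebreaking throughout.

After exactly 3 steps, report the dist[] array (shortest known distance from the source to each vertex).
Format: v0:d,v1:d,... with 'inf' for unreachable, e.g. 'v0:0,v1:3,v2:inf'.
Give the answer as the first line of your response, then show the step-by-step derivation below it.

v0:inf,v1:14,v2:inf,v3:1,v4:inf,v5:0,v6:15,v7:33,v8:inf

step 1: dist = v0:inf,v1:inf,v2:inf,v3:1,v4:inf,v5:0,v6:inf,v7:inf,v8:inf
step 2: dist = v0:inf,v1:14,v2:inf,v3:1,v4:inf,v5:0,v6:inf,v7:inf,v8:inf
step 3: dist = v0:inf,v1:14,v2:inf,v3:1,v4:inf,v5:0,v6:15,v7:33,v8:inf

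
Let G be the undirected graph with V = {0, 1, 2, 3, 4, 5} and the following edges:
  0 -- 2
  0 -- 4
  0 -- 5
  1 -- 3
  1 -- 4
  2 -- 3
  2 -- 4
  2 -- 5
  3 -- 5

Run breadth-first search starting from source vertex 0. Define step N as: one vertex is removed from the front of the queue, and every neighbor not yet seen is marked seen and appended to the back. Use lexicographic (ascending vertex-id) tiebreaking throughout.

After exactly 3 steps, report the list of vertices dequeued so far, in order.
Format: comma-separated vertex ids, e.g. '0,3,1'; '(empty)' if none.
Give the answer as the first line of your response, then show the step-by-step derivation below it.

0,2,4

step 1: dequeue 0; queue=[2,4,5]; order=0
step 2: dequeue 2; queue=[4,5,3]; order=0,2
step 3: dequeue 4; queue=[5,3,1]; order=0,2,4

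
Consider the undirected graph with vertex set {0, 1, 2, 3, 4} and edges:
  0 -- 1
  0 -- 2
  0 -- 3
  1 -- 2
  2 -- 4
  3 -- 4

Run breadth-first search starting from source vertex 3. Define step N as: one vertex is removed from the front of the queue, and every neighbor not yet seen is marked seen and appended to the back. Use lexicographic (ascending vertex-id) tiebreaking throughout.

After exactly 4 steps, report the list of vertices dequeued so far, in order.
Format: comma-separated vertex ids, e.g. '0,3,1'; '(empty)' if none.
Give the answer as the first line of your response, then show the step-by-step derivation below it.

3,0,4,1

step 1: dequeue 3; queue=[0,4]; order=3
step 2: dequeue 0; queue=[4,1,2]; order=3,0
step 3: dequeue 4; queue=[1,2]; order=3,0,4
step 4: dequeue 1; queue=[2]; order=3,0,4,1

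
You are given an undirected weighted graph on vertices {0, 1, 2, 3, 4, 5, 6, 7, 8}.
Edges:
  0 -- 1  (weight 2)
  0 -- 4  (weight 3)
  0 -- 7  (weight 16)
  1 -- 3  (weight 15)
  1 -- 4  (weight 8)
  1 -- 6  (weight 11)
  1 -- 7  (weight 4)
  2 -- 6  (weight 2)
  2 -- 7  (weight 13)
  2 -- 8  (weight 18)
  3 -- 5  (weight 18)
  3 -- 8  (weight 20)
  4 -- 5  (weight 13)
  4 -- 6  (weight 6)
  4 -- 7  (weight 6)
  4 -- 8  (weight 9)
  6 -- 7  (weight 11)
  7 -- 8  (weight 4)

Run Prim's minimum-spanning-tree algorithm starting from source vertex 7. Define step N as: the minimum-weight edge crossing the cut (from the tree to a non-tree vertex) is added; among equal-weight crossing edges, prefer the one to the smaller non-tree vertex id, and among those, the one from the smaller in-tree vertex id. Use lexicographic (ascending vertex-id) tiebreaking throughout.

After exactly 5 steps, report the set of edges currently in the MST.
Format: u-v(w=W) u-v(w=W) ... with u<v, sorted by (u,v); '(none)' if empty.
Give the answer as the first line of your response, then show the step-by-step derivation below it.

0-1(w=2) 0-4(w=3) 1-7(w=4) 4-6(w=6) 7-8(w=4)

step 1: add edge 1-7 (w=4); MST = {1-7(w=4)}
step 2: add edge 0-1 (w=2); MST = {0-1(w=2) 1-7(w=4)}
step 3: add edge 0-4 (w=3); MST = {0-1(w=2) 0-4(w=3) 1-7(w=4)}
step 4: add edge 7-8 (w=4); MST = {0-1(w=2) 0-4(w=3) 1-7(w=4) 7-8(w=4)}
step 5: add edge 4-6 (w=6); MST = {0-1(w=2) 0-4(w=3) 1-7(w=4) 4-6(w=6) 7-8(w=4)}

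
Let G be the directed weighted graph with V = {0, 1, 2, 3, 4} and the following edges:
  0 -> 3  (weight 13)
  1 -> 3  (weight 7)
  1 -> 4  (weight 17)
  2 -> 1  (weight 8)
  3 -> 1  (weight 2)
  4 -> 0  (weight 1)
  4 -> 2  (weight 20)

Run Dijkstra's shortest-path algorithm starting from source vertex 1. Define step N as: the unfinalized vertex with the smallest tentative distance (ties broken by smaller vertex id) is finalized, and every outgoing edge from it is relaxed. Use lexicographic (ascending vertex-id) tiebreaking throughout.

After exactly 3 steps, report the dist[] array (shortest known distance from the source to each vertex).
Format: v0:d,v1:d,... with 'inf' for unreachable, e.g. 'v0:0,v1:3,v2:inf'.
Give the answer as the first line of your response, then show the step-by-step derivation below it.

v0:18,v1:0,v2:37,v3:7,v4:17

step 1: dist = v0:inf,v1:0,v2:inf,v3:7,v4:17
step 2: dist = v0:inf,v1:0,v2:inf,v3:7,v4:17
step 3: dist = v0:18,v1:0,v2:37,v3:7,v4:17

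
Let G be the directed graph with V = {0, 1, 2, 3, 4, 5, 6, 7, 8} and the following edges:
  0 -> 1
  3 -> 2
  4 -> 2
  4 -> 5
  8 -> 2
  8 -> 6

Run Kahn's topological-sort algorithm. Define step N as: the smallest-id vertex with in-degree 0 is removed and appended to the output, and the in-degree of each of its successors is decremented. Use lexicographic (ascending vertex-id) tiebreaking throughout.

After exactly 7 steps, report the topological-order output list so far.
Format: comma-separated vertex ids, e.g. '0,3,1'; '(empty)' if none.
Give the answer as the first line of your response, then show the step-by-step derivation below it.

0,1,3,4,5,7,8

step 1: output 0; order=[0]; indeg=(0,0,3,0,0,1,1,0,0)
step 2: output 1; order=[0,1]; indeg=(0,0,3,0,0,1,1,0,0)
step 3: output 3; order=[0,1,3]; indeg=(0,0,2,0,0,1,1,0,0)
step 4: output 4; order=[0,1,3,4]; indeg=(0,0,1,0,0,0,1,0,0)
step 5: output 5; order=[0,1,3,4,5]; indeg=(0,0,1,0,0,0,1,0,0)
step 6: output 7; order=[0,1,3,4,5,7]; indeg=(0,0,1,0,0,0,1,0,0)
step 7: output 8; order=[0,1,3,4,5,7,8]; indeg=(0,0,0,0,0,0,0,0,0)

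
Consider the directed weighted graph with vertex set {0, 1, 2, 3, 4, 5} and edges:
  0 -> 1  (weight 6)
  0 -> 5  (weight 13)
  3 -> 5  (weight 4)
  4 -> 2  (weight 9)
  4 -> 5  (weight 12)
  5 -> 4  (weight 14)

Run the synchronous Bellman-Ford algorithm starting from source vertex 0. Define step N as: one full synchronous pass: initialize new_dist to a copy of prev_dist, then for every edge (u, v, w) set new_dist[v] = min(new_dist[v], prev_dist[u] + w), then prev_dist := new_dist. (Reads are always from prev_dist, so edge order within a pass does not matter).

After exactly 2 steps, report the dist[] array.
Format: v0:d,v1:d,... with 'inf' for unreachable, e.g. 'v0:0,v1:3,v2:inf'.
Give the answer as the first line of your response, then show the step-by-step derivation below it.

v0:0,v1:6,v2:inf,v3:inf,v4:27,v5:13

step 1: dist = v0:0,v1:6,v2:inf,v3:inf,v4:inf,v5:13
step 2: dist = v0:0,v1:6,v2:inf,v3:inf,v4:27,v5:13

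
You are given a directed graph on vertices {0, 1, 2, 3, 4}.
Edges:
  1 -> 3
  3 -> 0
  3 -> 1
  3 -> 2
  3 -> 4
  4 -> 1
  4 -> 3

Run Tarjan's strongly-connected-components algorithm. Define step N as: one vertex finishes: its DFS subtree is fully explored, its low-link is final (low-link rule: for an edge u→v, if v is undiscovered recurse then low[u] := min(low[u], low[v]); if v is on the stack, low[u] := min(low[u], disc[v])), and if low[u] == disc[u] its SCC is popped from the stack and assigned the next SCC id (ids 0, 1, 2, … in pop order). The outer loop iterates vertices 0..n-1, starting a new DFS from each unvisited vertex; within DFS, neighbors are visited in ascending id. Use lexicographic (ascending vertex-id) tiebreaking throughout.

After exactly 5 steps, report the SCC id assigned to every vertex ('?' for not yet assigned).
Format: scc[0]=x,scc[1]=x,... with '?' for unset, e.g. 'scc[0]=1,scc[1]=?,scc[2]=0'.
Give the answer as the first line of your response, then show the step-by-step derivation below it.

scc[0]=0,scc[1]=2,scc[2]=1,scc[3]=2,scc[4]=2

step 1: low=(low[0]=0,low[1]=?,low[2]=?,low[3]=?,low[4]=?); scc=(scc[0]=0,scc[1]=?,scc[2]=?,scc[3]=?,scc[4]=?)
step 2: low=(low[0]=0,low[1]=1,low[2]=3,low[3]=1,low[4]=?); scc=(scc[0]=0,scc[1]=?,scc[2]=1,scc[3]=?,scc[4]=?)
step 3: low=(low[0]=0,low[1]=1,low[2]=3,low[3]=1,low[4]=1); scc=(scc[0]=0,scc[1]=?,scc[2]=1,scc[3]=?,scc[4]=?)
step 4: low=(low[0]=0,low[1]=1,low[2]=3,low[3]=1,low[4]=1); scc=(scc[0]=0,scc[1]=?,scc[2]=1,scc[3]=?,scc[4]=?)
step 5: low=(low[0]=0,low[1]=1,low[2]=3,low[3]=1,low[4]=1); scc=(scc[0]=0,scc[1]=2,scc[2]=1,scc[3]=2,scc[4]=2)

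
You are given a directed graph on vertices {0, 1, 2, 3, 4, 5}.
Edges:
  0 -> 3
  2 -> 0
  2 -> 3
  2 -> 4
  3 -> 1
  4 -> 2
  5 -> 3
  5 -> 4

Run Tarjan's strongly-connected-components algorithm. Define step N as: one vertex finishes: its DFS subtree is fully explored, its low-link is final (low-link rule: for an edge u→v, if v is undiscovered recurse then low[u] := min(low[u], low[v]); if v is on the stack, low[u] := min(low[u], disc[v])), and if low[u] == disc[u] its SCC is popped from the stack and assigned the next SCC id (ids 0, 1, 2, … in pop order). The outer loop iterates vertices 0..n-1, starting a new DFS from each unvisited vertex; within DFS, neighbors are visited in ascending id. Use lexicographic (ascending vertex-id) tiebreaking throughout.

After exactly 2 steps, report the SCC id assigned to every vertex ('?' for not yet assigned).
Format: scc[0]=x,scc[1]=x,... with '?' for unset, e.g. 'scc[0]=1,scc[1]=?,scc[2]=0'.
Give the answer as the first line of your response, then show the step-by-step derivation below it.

scc[0]=?,scc[1]=0,scc[2]=?,scc[3]=1,scc[4]=?,scc[5]=?

step 1: low=(low[0]=0,low[1]=2,low[2]=?,low[3]=1,low[4]=?,low[5]=?); scc=(scc[0]=?,scc[1]=0,scc[2]=?,scc[3]=?,scc[4]=?,scc[5]=?)
step 2: low=(low[0]=0,low[1]=2,low[2]=?,low[3]=1,low[4]=?,low[5]=?); scc=(scc[0]=?,scc[1]=0,scc[2]=?,scc[3]=1,scc[4]=?,scc[5]=?)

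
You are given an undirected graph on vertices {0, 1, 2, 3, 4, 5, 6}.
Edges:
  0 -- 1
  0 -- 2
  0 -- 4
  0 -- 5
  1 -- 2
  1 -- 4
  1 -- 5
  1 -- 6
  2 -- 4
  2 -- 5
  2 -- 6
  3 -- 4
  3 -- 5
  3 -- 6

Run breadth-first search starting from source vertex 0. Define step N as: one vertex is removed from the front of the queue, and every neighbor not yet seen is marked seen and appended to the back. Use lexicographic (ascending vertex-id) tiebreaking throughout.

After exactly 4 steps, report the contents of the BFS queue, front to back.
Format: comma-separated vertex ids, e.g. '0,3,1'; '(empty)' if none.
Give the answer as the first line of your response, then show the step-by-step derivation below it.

5,6,3

step 1: dequeue 0; queue=[1,2,4,5]; order=0
step 2: dequeue 1; queue=[2,4,5,6]; order=0,1
step 3: dequeue 2; queue=[4,5,6]; order=0,1,2
step 4: dequeue 4; queue=[5,6,3]; order=0,1,2,4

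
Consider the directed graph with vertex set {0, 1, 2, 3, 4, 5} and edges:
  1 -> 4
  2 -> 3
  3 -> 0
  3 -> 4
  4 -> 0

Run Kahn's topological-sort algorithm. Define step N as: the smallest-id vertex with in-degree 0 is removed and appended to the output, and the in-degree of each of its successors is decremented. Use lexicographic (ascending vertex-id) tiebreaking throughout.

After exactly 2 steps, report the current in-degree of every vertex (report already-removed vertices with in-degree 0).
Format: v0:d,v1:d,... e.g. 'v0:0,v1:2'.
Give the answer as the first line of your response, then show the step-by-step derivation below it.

v0:2,v1:0,v2:0,v3:0,v4:1,v5:0

step 1: output 1; order=[1]; indeg=(2,0,0,1,1,0)
step 2: output 2; order=[1,2]; indeg=(2,0,0,0,1,0)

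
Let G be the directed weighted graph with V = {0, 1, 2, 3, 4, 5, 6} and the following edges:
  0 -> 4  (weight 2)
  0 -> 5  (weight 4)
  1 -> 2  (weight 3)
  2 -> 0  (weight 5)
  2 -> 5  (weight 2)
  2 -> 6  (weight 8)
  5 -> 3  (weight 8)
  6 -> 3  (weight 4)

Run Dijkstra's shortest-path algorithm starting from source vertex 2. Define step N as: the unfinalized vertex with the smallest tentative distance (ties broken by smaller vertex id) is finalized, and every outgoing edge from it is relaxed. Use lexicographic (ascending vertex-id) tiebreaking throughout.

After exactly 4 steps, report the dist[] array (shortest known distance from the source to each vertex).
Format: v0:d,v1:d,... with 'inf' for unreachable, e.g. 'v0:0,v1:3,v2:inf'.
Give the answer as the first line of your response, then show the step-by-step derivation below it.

v0:5,v1:inf,v2:0,v3:10,v4:7,v5:2,v6:8

step 1: dist = v0:5,v1:inf,v2:0,v3:inf,v4:inf,v5:2,v6:8
step 2: dist = v0:5,v1:inf,v2:0,v3:10,v4:inf,v5:2,v6:8
step 3: dist = v0:5,v1:inf,v2:0,v3:10,v4:7,v5:2,v6:8
step 4: dist = v0:5,v1:inf,v2:0,v3:10,v4:7,v5:2,v6:8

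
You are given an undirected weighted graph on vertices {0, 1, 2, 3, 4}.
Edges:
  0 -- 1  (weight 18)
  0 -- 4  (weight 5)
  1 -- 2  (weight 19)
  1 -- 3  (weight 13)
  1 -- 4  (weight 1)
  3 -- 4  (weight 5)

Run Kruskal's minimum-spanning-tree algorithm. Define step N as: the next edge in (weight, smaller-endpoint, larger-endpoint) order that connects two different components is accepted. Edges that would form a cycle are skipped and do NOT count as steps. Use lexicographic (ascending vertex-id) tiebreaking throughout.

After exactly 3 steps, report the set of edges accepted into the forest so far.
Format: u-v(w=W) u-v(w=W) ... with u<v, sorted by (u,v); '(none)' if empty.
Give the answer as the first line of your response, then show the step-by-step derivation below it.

0-4(w=5) 1-4(w=1) 3-4(w=5)

step 1: add edge 1-4 (w=1); MST = {1-4(w=1)}
step 2: add edge 0-4 (w=5); MST = {0-4(w=5) 1-4(w=1)}
step 3: add edge 3-4 (w=5); MST = {0-4(w=5) 1-4(w=1) 3-4(w=5)}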